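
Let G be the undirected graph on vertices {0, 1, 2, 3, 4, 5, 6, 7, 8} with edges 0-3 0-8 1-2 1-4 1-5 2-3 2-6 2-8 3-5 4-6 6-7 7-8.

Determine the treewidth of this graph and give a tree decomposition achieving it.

Treewidth 3.
One optimal decomposition is:
Bags: B1 = {1, 3, 4, 5}  B2 = {1, 2, 3, 4}  B3 = {2, 3, 4, 6}  B4 = {0, 2, 3, 6}  B5 = {0, 2, 6, 8}  B6 = {0, 6, 7, 8}
Tree: B1–B2, B2–B3, B3–B4, B4–B5, B5–B6

Every bag has size at most 4, so the width is 4 − 1 = 3 and tw(G) ≤ 3. For the lower bound: the 4 vertex sets {1,4,5}, {3}, {2}, {0,6,7,8} are disjoint, each induces a connected subgraph, and every pair is joined by at least one edge of G. Contracting each set to a single vertex therefore yields K_{4} as a minor, and since treewidth is minor-monotone, tw(G) ≥ tw(K_{4}) = 3. Therefore the treewidth is 3.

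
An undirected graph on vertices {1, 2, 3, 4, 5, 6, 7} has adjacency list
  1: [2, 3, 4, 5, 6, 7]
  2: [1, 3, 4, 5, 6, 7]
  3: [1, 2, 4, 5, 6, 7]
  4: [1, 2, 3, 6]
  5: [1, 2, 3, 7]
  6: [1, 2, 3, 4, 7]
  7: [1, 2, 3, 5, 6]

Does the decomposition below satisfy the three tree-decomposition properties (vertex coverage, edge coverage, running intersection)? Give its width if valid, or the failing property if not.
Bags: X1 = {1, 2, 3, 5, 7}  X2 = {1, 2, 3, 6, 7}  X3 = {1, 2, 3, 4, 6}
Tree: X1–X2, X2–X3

Yes; width 4.

Vertex coverage: the bags together contain {1, 2, 3, 4, 5, 6, 7}, the full vertex set. Edge coverage: each edge of G has both endpoints in at least one bag. Running intersection: for every vertex, the bags containing it form a connected subtree. All three properties hold, so this is a valid tree decomposition of width max|bag| − 1 = 4, and hence tw(G) ≤ 4.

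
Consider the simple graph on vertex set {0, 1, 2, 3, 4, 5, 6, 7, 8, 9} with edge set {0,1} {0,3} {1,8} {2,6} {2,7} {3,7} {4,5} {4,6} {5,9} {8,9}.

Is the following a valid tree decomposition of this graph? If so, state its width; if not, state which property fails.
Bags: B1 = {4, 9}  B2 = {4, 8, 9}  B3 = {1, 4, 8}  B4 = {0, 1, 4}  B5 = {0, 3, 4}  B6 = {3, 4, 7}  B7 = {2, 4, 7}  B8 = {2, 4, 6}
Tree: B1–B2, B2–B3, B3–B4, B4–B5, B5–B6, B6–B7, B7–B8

No — vertex 5 appears in no bag.

A tree decomposition must satisfy three properties: every vertex lies in some bag; for every edge, both endpoints lie together in some bag; and for every vertex, the bags containing it form a connected subtree. Here vertex 5 appears in no bag, so the decomposition is invalid.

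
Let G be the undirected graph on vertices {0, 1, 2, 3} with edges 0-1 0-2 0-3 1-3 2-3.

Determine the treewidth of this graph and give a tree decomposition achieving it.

The largest bag has 3 vertices, giving width 2; this decomposition certifies tw(G) ≤ 2. For the lower bound, the 3 vertices {0, 1, 3} are pairwise adjacent, and any tree decomposition puts a clique entirely inside one bag — forcing width ≥ 2. The upper and lower bounds meet at 2, so that is the treewidth.

Treewidth 2.
One such decomposition:
Bags: B1 = {0, 1, 3}  B2 = {0, 2, 3}
Tree: B1–B2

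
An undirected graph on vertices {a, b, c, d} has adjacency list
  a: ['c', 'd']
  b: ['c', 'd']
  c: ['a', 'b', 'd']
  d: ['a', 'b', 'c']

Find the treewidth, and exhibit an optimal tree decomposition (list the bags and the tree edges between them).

Every bag has size at most 3, so the width is 3 − 1 = 2 and tw(G) ≤ 2. Conversely, {a, c, d} is a clique of size 3, and the vertices of any clique must share a bag in every tree decomposition; so some bag has ≥ 3 vertices and tw(G) ≥ 2. Hence tw(G) = 2 exactly.

Treewidth 2.
One such decomposition:
Bags: B1 = {a, c, d}  B2 = {b, c, d}
Tree: B1–B2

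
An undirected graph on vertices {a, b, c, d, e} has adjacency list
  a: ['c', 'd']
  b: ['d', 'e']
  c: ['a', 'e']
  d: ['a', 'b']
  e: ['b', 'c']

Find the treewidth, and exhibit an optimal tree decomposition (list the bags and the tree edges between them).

Treewidth 2.
One optimal decomposition is:
Bags: B1 = {a, c, e}  B2 = {a, b, e}  B3 = {a, b, d}
Tree: B1–B2, B2–B3

Every bag has size at most 3, so the width is 3 − 1 = 2 and tw(G) ≤ 2. The edges a–c–e–b–d–a form a cycle, so G is not a tree and its treewidth is at least 2. The upper and lower bounds meet at 2, so that is the treewidth.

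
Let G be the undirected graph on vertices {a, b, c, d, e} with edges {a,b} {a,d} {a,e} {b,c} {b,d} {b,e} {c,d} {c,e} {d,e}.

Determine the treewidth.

3

A width-3 tree decomposition is:
Bags: B1 = {b, c, d, e}  B2 = {a, b, d, e}
Tree: B1–B2
Every bag has size at most 4, so the width is 4 − 1 = 3 and tw(G) ≤ 3. On the other hand G contains the 4-clique {b, c, d, e}. A clique must lie in a single bag of any decomposition, so no decomposition can have width below 3. Hence tw(G) = 3 exactly.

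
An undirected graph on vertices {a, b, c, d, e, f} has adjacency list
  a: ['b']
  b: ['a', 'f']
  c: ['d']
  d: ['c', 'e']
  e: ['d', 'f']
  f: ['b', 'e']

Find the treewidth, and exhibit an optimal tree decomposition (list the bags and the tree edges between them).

The largest bag has 2 vertices, giving width 1; this decomposition certifies tw(G) ≤ 1. G has an edge, so its treewidth is at least 1. Combining the bounds, tw(G) = 1.

Treewidth 1.
One such decomposition:
Bags: B1 = {c, d}  B2 = {d, e}  B3 = {e, f}  B4 = {b, f}  B5 = {a, b}
Tree: B1–B2, B2–B3, B3–B4, B4–B5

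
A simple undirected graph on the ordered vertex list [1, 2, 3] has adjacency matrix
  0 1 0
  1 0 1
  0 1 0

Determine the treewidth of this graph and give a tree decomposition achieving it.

Each bag holds 2 vertices, so the decomposition has width 1, which upper-bounds the treewidth. Any graph with an edge has treewidth ≥ 1, and G has the edge 2–3. Hence tw(G) = 1 exactly.

Treewidth 1.
One such decomposition:
Bags: B1 = {2, 3}  B2 = {1, 2}
Tree: B1–B2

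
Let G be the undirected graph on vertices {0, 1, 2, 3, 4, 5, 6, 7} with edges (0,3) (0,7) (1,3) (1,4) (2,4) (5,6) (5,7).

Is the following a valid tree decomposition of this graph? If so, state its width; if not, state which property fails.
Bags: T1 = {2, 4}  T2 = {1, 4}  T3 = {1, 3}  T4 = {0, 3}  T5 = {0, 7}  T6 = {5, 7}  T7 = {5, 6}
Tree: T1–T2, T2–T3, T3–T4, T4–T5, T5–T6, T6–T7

Yes; width 1.

Checking the three conditions: (i) the bags cover all of {0, 1, 2, 3, 4, 5, 6, 7}; (ii) for each edge, some bag contains both endpoints; (iii) the bags containing any fixed vertex form a subtree. All hold, so the decomposition is valid with width 2 − 1 = 1.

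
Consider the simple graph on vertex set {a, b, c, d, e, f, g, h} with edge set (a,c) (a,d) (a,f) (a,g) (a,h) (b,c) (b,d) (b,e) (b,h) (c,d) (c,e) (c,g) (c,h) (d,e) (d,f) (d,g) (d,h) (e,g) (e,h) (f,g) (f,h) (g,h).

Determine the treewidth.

A width-4 tree decomposition is:
Bags: B1 = {a, c, d, g, h}  B2 = {a, d, f, g, h}  B3 = {c, d, e, g, h}  B4 = {b, c, d, e, h}
Tree: B1–B2, B1–B3, B3–B4
Every bag has size at most 5, so the width is 5 − 1 = 4 and tw(G) ≤ 4. For the lower bound, the 5 vertices {c, d, e, g, h} are pairwise adjacent, and any tree decomposition puts a clique entirely inside one bag — forcing width ≥ 4. Combining the bounds, tw(G) = 4.

4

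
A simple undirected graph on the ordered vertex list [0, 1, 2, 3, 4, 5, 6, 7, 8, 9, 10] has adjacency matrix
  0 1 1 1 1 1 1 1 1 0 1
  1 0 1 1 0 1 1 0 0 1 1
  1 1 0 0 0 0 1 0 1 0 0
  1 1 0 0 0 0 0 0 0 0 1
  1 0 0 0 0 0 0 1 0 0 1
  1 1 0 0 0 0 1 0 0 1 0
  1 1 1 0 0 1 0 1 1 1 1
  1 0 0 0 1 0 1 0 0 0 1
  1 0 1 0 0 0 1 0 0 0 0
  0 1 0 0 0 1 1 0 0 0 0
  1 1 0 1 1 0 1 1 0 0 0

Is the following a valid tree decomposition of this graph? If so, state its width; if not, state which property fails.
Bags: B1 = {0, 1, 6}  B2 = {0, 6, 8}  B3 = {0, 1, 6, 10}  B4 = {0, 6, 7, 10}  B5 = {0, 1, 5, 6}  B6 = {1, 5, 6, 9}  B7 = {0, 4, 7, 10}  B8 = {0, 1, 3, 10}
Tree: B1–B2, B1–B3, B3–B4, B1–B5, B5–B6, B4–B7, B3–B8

A tree decomposition must satisfy three properties: every vertex lies in some bag; for every edge, both endpoints lie together in some bag; and for every vertex, the bags containing it form a connected subtree. Here vertex 2 appears in no bag, so the decomposition is invalid.

No — vertex 2 appears in no bag.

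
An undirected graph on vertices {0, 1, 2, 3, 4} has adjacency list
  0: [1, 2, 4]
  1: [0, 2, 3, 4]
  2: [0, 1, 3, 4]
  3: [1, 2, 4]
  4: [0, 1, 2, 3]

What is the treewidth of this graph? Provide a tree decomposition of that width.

Each bag holds 4 vertices, so the decomposition has width 3, which upper-bounds the treewidth. For the lower bound, the 4 vertices {0, 1, 2, 4} are pairwise adjacent, and any tree decomposition puts a clique entirely inside one bag — forcing width ≥ 3. Hence tw(G) = 3 exactly.

Treewidth 3.
One such decomposition:
Bags: B1 = {0, 1, 2, 4}  B2 = {1, 2, 3, 4}
Tree: B1–B2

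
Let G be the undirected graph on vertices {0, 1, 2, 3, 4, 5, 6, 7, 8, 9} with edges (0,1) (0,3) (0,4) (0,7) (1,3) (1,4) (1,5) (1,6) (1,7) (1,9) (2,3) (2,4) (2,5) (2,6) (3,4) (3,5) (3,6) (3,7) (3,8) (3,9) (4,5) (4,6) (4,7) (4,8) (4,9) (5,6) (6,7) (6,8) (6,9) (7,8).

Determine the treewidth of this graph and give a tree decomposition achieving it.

Each bag holds 5 vertices, so the decomposition has width 4, which upper-bounds the treewidth. On the other hand G contains the 5-clique {0, 1, 3, 4, 7}. A clique must lie in a single bag of any decomposition, so no decomposition can have width below 4. Combining the bounds, tw(G) = 4.

Treewidth 4.
Bags: B1 = {1, 3, 4, 5, 6}  B2 = {1, 3, 4, 6, 7}  B3 = {3, 4, 6, 7, 8}  B4 = {1, 3, 4, 6, 9}  B5 = {0, 1, 3, 4, 7}  B6 = {2, 3, 4, 5, 6}
Tree: B1–B2, B2–B3, B1–B4, B2–B5, B1–B6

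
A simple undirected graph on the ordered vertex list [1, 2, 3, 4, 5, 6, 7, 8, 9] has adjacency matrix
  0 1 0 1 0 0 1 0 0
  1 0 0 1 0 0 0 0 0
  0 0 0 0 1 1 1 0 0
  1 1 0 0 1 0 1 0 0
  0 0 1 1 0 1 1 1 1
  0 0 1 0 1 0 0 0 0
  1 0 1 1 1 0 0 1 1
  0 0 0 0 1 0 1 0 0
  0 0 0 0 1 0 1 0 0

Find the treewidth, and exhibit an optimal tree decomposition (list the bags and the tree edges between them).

Treewidth 2.
One optimal decomposition is:
Bags: B1 = {3, 5, 6}  B2 = {3, 5, 7}  B3 = {5, 7, 8}  B4 = {5, 7, 9}  B5 = {4, 5, 7}  B6 = {1, 4, 7}  B7 = {1, 2, 4}
Tree: B1–B2, B2–B3, B3–B4, B3–B5, B5–B6, B6–B7

The largest bag has 3 vertices, giving width 2; this decomposition certifies tw(G) ≤ 2. Conversely, {1, 2, 4} is a clique of size 3, and the vertices of any clique must share a bag in every tree decomposition; so some bag has ≥ 3 vertices and tw(G) ≥ 2. The upper and lower bounds meet at 2, so that is the treewidth.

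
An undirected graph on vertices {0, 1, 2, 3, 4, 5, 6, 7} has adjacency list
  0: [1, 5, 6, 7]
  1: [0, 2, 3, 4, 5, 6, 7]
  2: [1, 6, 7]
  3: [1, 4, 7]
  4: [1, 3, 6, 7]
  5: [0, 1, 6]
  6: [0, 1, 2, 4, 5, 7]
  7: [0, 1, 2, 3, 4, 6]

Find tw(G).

3

A width-3 tree decomposition is:
Bags: B1 = {1, 4, 6, 7}  B2 = {0, 1, 6, 7}  B3 = {1, 2, 6, 7}  B4 = {1, 3, 4, 7}  B5 = {0, 1, 5, 6}
Tree: B1–B2, B1–B3, B1–B4, B2–B5
Each bag holds 4 vertices, so the decomposition has width 3, which upper-bounds the treewidth. On the other hand G contains the 4-clique {1, 3, 4, 7}. A clique must lie in a single bag of any decomposition, so no decomposition can have width below 3. Hence tw(G) = 3 exactly.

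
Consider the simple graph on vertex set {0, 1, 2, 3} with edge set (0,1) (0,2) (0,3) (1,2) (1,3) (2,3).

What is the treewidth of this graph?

3

A width-3 tree decomposition is:
Bags: B1 = {0, 1, 2, 3}
Tree: (single bag)
With just one bag of size 4, the width is 4 − 1 = 3, so tw(G) ≤ 3. On the other hand G contains the 4-clique {0, 1, 2, 3}. A clique must lie in a single bag of any decomposition, so no decomposition can have width below 3. Combining the bounds, tw(G) = 3.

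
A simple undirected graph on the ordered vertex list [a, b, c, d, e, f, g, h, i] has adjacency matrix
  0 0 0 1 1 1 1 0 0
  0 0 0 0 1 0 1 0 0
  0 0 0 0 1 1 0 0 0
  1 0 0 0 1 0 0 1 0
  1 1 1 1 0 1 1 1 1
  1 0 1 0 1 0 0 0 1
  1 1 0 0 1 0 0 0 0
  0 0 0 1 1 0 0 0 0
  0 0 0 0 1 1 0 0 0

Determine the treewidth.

A width-2 tree decomposition is:
Bags: B1 = {a, e, g}  B2 = {a, e, f}  B3 = {a, d, e}  B4 = {d, e, h}  B5 = {e, f, i}  B6 = {c, e, f}  B7 = {b, e, g}
Tree: B1–B2, B2–B3, B3–B4, B2–B5, B5–B6, B1–B7
Every bag has size at most 3, so the width is 3 − 1 = 2 and tw(G) ≤ 2. Conversely, {d, e, h} is a clique of size 3, and the vertices of any clique must share a bag in every tree decomposition; so some bag has ≥ 3 vertices and tw(G) ≥ 2. Hence tw(G) = 2 exactly.

2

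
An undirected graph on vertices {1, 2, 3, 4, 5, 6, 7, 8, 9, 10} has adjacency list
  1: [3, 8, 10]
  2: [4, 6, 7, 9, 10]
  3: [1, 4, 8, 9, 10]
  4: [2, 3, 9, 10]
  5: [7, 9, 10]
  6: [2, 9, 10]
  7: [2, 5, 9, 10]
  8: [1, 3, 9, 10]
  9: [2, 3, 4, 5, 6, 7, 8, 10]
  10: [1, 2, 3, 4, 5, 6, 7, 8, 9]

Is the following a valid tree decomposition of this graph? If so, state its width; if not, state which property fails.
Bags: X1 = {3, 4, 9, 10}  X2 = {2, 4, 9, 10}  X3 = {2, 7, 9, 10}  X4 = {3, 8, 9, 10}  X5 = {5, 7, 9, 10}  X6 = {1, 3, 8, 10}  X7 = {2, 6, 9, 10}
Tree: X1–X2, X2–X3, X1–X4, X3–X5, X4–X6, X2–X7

Yes; width 3.

Vertex coverage: the bags together contain {1, 2, 3, 4, 5, 6, 7, 8, 9, 10}, the full vertex set. Edge coverage: each edge of G has both endpoints in at least one bag. Running intersection: for every vertex, the bags containing it form a connected subtree. All three properties hold, so this is a valid tree decomposition of width max|bag| − 1 = 3, and hence tw(G) ≤ 3.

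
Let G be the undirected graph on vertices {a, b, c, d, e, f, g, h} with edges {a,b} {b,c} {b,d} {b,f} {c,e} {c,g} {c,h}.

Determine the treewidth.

A width-1 tree decomposition is:
Bags: B1 = {c, h}  B2 = {b, c}  B3 = {b, d}  B4 = {a, b}  B5 = {c, g}  B6 = {c, e}  B7 = {b, f}
Tree: B1–B2, B2–B3, B2–B4, B2–B5, B2–B6, B3–B7
Each bag holds 2 vertices, so the decomposition has width 1, which upper-bounds the treewidth. G has an edge, so its treewidth is at least 1. Combining the bounds, tw(G) = 1.

1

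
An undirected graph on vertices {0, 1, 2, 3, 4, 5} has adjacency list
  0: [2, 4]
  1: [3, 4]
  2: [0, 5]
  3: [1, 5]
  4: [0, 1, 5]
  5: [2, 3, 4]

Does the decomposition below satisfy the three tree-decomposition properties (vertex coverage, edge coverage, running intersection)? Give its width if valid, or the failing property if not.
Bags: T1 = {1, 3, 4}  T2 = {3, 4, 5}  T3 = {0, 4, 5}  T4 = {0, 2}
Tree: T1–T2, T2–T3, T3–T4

No — edge (5,2) lies in no bag.

A tree decomposition must satisfy three properties: every vertex lies in some bag; for every edge, both endpoints lie together in some bag; and for every vertex, the bags containing it form a connected subtree. Here edge (5,2) lies in no bag, so the decomposition is invalid.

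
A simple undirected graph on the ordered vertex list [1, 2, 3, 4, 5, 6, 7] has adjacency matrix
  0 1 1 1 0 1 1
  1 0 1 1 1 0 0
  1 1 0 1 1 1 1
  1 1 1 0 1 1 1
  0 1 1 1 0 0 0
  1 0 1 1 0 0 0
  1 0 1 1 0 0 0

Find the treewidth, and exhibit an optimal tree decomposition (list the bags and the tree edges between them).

Treewidth 3.
One optimal decomposition is:
Bags: B1 = {1, 3, 4, 6}  B2 = {1, 3, 4, 7}  B3 = {1, 2, 3, 4}  B4 = {2, 3, 4, 5}
Tree: B1–B2, B2–B3, B3–B4

Each bag holds 4 vertices, so the decomposition has width 3, which upper-bounds the treewidth. On the other hand G contains the 4-clique {1, 2, 3, 4}. A clique must lie in a single bag of any decomposition, so no decomposition can have width below 3. Combining the bounds, tw(G) = 3.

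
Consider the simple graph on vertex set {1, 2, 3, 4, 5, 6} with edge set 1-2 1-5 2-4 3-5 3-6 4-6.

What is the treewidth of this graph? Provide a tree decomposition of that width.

Treewidth 2.
One optimal decomposition is:
Bags: B1 = {1, 2, 5}  B2 = {2, 4, 5}  B3 = {4, 5, 6}  B4 = {3, 5, 6}
Tree: B1–B2, B2–B3, B3–B4

Every bag has size at most 3, so the width is 3 − 1 = 2 and tw(G) ≤ 2. Since 5–1–2–4–6–3–5 is a cycle in G, G is not acyclic. Forests are exactly the graphs of treewidth ≤ 1, so tw(G) ≥ 2. Hence tw(G) = 2 exactly.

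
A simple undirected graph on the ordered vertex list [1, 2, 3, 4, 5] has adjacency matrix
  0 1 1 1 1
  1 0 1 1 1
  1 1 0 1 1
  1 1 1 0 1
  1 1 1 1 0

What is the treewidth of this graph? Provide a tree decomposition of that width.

A single bag containing all 5 vertices is trivially a valid decomposition of width 4. For the lower bound, the 5 vertices {1, 2, 3, 4, 5} are pairwise adjacent, and any tree decomposition puts a clique entirely inside one bag — forcing width ≥ 4. Hence tw(G) = 4 exactly.

Treewidth 4.
One such decomposition:
Bags: B1 = {1, 2, 3, 4, 5}
Tree: (single bag)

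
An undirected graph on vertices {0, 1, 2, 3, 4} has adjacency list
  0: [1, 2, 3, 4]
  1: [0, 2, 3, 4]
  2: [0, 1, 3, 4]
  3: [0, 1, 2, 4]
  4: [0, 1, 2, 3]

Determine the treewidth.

A width-4 tree decomposition is:
Bags: B1 = {0, 1, 2, 3, 4}
Tree: (single bag)
A single bag containing all 5 vertices is trivially a valid decomposition of width 4. On the other hand G contains the 5-clique {0, 1, 2, 3, 4}. A clique must lie in a single bag of any decomposition, so no decomposition can have width below 4. Hence tw(G) = 4 exactly.

4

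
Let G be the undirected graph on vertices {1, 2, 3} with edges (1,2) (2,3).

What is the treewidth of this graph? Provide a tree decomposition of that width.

The largest bag has 2 vertices, giving width 1; this decomposition certifies tw(G) ≤ 1. Any graph with an edge has treewidth ≥ 1, and G has the edge 3–2. Hence tw(G) = 1 exactly.

Treewidth 1.
One optimal decomposition is:
Bags: B1 = {2, 3}  B2 = {1, 2}
Tree: B1–B2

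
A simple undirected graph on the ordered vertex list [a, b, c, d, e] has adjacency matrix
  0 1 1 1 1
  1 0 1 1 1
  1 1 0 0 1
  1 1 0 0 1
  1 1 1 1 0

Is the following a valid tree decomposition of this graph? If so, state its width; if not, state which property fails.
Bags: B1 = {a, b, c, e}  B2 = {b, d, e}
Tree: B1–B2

No — edge (a,d) lies in no bag.

A tree decomposition must satisfy three properties: every vertex lies in some bag; for every edge, both endpoints lie together in some bag; and for every vertex, the bags containing it form a connected subtree. Here edge (a,d) lies in no bag, so the decomposition is invalid.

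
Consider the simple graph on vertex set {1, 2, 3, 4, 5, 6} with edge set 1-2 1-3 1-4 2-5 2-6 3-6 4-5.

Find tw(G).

2

A width-2 tree decomposition is:
Bags: B1 = {2, 3, 6}  B2 = {1, 2, 3}  B3 = {1, 2, 5}  B4 = {1, 4, 5}
Tree: B1–B2, B2–B3, B3–B4
Every bag has size at most 3, so the width is 3 − 1 = 2 and tw(G) ≤ 2. Since 6–3–1–2–6 is a cycle in G, G is not acyclic. Forests are exactly the graphs of treewidth ≤ 1, so tw(G) ≥ 2. Combining the bounds, tw(G) = 2.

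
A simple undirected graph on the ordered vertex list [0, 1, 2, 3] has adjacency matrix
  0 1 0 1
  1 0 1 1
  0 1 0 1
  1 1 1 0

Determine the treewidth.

2

A width-2 tree decomposition is:
Bags: B1 = {1, 2, 3}  B2 = {0, 1, 3}
Tree: B1–B2
Each bag holds 3 vertices, so the decomposition has width 2, which upper-bounds the treewidth. On the other hand G contains the 3-clique {0, 1, 3}. A clique must lie in a single bag of any decomposition, so no decomposition can have width below 2. Combining the bounds, tw(G) = 2.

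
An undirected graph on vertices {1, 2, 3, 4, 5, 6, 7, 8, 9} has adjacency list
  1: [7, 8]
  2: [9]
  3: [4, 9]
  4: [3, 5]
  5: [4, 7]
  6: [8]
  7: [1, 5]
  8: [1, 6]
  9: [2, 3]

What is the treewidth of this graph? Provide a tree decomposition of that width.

Treewidth 1.
One optimal decomposition is:
Bags: B1 = {6, 8}  B2 = {1, 8}  B3 = {1, 7}  B4 = {5, 7}  B5 = {4, 5}  B6 = {3, 4}  B7 = {3, 9}  B8 = {2, 9}
Tree: B1–B2, B2–B3, B3–B4, B4–B5, B5–B6, B6–B7, B7–B8

The largest bag has 2 vertices, giving width 1; this decomposition certifies tw(G) ≤ 1. Any graph with an edge has treewidth ≥ 1, and G has the edge 6–8. The upper and lower bounds meet at 1, so that is the treewidth.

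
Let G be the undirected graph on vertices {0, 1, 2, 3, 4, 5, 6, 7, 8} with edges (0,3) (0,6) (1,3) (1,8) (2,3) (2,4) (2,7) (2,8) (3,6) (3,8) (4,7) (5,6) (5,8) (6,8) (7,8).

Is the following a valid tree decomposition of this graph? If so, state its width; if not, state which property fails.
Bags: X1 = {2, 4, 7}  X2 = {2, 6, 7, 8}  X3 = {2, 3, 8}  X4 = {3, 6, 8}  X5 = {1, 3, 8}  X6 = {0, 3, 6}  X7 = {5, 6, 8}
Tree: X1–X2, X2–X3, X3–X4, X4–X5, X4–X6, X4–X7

No — bags containing vertex 6 are not connected in the tree.

A tree decomposition must satisfy three properties: every vertex lies in some bag; for every edge, both endpoints lie together in some bag; and for every vertex, the bags containing it form a connected subtree. Here bags containing vertex 6 are not connected in the tree, so the decomposition is invalid.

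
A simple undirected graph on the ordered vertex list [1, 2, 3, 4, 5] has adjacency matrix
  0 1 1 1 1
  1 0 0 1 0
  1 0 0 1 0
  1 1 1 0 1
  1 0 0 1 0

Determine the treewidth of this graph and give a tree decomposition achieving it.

Every bag has size at most 3, so the width is 3 − 1 = 2 and tw(G) ≤ 2. Conversely, {1, 2, 4} is a clique of size 3, and the vertices of any clique must share a bag in every tree decomposition; so some bag has ≥ 3 vertices and tw(G) ≥ 2. The upper and lower bounds meet at 2, so that is the treewidth.

Treewidth 2.
Bags: B1 = {1, 4, 5}  B2 = {1, 2, 4}  B3 = {1, 3, 4}
Tree: B1–B2, B1–B3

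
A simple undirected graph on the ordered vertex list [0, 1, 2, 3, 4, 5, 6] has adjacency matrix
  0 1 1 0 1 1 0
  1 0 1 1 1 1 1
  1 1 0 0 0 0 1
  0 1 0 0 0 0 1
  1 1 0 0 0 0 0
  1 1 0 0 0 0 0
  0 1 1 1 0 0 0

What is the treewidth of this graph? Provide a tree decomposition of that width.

Each bag holds 3 vertices, so the decomposition has width 2, which upper-bounds the treewidth. For the lower bound, the 3 vertices {0, 1, 2} are pairwise adjacent, and any tree decomposition puts a clique entirely inside one bag — forcing width ≥ 2. Hence tw(G) = 2 exactly.

Treewidth 2.
One optimal decomposition is:
Bags: B1 = {1, 2, 6}  B2 = {1, 3, 6}  B3 = {0, 1, 2}  B4 = {0, 1, 5}  B5 = {0, 1, 4}
Tree: B1–B2, B1–B3, B3–B4, B4–B5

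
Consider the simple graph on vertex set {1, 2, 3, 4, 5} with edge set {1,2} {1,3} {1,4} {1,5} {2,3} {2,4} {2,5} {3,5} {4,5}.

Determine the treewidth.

3

A width-3 tree decomposition is:
Bags: B1 = {1, 2, 3, 5}  B2 = {1, 2, 4, 5}
Tree: B1–B2
Each bag holds 4 vertices, so the decomposition has width 3, which upper-bounds the treewidth. For the lower bound, the 4 vertices {1, 2, 3, 5} are pairwise adjacent, and any tree decomposition puts a clique entirely inside one bag — forcing width ≥ 3. Hence tw(G) = 3 exactly.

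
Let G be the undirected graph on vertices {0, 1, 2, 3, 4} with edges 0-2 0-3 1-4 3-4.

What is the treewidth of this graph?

1

A width-1 tree decomposition is:
Bags: B1 = {0, 2}  B2 = {0, 3}  B3 = {3, 4}  B4 = {1, 4}
Tree: B1–B2, B2–B3, B3–B4
Each bag holds 2 vertices, so the decomposition has width 1, which upper-bounds the treewidth. Any graph with an edge has treewidth ≥ 1, and G has the edge 2–0. Hence tw(G) = 1 exactly.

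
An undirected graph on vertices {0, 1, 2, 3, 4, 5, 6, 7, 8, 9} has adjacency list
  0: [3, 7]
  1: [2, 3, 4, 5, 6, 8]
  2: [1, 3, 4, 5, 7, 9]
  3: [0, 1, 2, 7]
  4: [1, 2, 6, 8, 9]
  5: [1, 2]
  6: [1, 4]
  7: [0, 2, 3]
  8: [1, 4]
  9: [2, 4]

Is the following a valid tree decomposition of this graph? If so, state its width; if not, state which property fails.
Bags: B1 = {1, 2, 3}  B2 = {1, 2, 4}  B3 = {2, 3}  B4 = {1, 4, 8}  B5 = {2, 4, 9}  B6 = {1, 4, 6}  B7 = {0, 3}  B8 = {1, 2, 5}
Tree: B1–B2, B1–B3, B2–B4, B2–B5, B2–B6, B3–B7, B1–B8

A tree decomposition must satisfy three properties: every vertex lies in some bag; for every edge, both endpoints lie together in some bag; and for every vertex, the bags containing it form a connected subtree. Here vertex 7 appears in no bag, so the decomposition is invalid.

No — vertex 7 appears in no bag.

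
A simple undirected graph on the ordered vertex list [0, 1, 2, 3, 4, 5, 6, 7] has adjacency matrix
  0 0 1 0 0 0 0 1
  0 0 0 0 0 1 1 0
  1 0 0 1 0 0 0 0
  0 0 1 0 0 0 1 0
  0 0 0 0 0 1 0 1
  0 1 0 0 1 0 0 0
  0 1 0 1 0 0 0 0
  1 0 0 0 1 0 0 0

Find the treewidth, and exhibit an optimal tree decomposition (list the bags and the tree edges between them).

Treewidth 2.
One optimal decomposition is:
Bags: B1 = {1, 3, 6}  B2 = {1, 2, 3}  B3 = {0, 1, 2}  B4 = {0, 1, 7}  B5 = {1, 4, 7}  B6 = {1, 4, 5}
Tree: B1–B2, B2–B3, B3–B4, B4–B5, B5–B6

Each bag holds 3 vertices, so the decomposition has width 2, which upper-bounds the treewidth. For the lower bound, G contains the cycle 1–6–3–2–0–7–4–5–1, so G is not a forest; only forests have treewidth ≤ 1, hence tw(G) ≥ 2. Hence tw(G) = 2 exactly.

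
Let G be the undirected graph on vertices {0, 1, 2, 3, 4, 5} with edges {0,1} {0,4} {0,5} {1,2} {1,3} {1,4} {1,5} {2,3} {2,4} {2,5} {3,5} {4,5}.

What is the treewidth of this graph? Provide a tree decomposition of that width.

Treewidth 3.
Bags: B1 = {1, 2, 3, 5}  B2 = {1, 2, 4, 5}  B3 = {0, 1, 4, 5}
Tree: B1–B2, B2–B3

The largest bag has 4 vertices, giving width 3; this decomposition certifies tw(G) ≤ 3. For the lower bound, the 4 vertices {0, 1, 4, 5} are pairwise adjacent, and any tree decomposition puts a clique entirely inside one bag — forcing width ≥ 3. Therefore the treewidth is 3.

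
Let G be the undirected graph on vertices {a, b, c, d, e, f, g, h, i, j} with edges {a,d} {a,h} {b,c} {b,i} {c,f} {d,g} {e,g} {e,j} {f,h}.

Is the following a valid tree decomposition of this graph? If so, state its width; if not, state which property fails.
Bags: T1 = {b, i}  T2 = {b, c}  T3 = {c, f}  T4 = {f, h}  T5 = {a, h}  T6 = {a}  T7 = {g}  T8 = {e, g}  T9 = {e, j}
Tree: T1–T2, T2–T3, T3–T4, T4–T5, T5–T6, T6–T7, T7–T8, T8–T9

A tree decomposition must satisfy three properties: every vertex lies in some bag; for every edge, both endpoints lie together in some bag; and for every vertex, the bags containing it form a connected subtree. Here vertex d appears in no bag, so the decomposition is invalid.

No — vertex d appears in no bag.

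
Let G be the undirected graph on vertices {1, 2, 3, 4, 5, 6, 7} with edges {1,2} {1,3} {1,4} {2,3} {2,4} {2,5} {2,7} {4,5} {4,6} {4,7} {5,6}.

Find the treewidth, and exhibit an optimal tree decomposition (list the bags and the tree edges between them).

The largest bag has 3 vertices, giving width 2; this decomposition certifies tw(G) ≤ 2. On the other hand G contains the 3-clique {1, 2, 3}. A clique must lie in a single bag of any decomposition, so no decomposition can have width below 2. The upper and lower bounds meet at 2, so that is the treewidth.

Treewidth 2.
Bags: B1 = {2, 4, 5}  B2 = {1, 2, 4}  B3 = {1, 2, 3}  B4 = {2, 4, 7}  B5 = {4, 5, 6}
Tree: B1–B2, B2–B3, B1–B4, B1–B5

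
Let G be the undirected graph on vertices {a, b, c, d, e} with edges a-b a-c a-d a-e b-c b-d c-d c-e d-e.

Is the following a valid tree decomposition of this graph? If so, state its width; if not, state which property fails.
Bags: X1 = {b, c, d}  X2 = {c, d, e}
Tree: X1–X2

A tree decomposition must satisfy three properties: every vertex lies in some bag; for every edge, both endpoints lie together in some bag; and for every vertex, the bags containing it form a connected subtree. Here vertex a appears in no bag, so the decomposition is invalid.

No — vertex a appears in no bag.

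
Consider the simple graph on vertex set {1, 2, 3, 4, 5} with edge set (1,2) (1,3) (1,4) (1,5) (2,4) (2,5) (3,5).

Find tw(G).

2

A width-2 tree decomposition is:
Bags: B1 = {1, 2, 5}  B2 = {1, 2, 4}  B3 = {1, 3, 5}
Tree: B1–B2, B1–B3
Each bag holds 3 vertices, so the decomposition has width 2, which upper-bounds the treewidth. Conversely, {1, 2, 4} is a clique of size 3, and the vertices of any clique must share a bag in every tree decomposition; so some bag has ≥ 3 vertices and tw(G) ≥ 2. Hence tw(G) = 2 exactly.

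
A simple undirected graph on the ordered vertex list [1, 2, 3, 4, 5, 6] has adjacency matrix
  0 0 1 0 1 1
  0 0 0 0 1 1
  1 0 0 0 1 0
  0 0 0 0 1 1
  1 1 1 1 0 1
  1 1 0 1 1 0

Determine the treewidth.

2

A width-2 tree decomposition is:
Bags: B1 = {1, 5, 6}  B2 = {2, 5, 6}  B3 = {1, 3, 5}  B4 = {4, 5, 6}
Tree: B1–B2, B1–B3, B2–B4
Every bag has size at most 3, so the width is 3 − 1 = 2 and tw(G) ≤ 2. Conversely, {1, 3, 5} is a clique of size 3, and the vertices of any clique must share a bag in every tree decomposition; so some bag has ≥ 3 vertices and tw(G) ≥ 2. Hence tw(G) = 2 exactly.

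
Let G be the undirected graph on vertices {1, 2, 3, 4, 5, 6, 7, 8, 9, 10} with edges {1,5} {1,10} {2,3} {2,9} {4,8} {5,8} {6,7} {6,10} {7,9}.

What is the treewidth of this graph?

1

A width-1 tree decomposition is:
Bags: B1 = {4, 8}  B2 = {5, 8}  B3 = {1, 5}  B4 = {1, 10}  B5 = {6, 10}  B6 = {6, 7}  B7 = {7, 9}  B8 = {2, 9}  B9 = {2, 3}
Tree: B1–B2, B2–B3, B3–B4, B4–B5, B5–B6, B6–B7, B7–B8, B8–B9
Every bag has size at most 2, so the width is 2 − 1 = 1 and tw(G) ≤ 1. G has an edge, so its treewidth is at least 1. Combining the bounds, tw(G) = 1.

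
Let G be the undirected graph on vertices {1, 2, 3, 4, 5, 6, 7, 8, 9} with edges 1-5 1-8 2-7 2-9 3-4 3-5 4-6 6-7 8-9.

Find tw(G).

A width-2 tree decomposition is:
Bags: B1 = {2, 6, 7}  B2 = {2, 6, 9}  B3 = {6, 8, 9}  B4 = {1, 6, 8}  B5 = {1, 5, 6}  B6 = {3, 5, 6}  B7 = {3, 4, 6}
Tree: B1–B2, B2–B3, B3–B4, B4–B5, B5–B6, B6–B7
Each bag holds 3 vertices, so the decomposition has width 2, which upper-bounds the treewidth. Since 6–7–2–9–8–1–5–3–4–6 is a cycle in G, G is not acyclic. Forests are exactly the graphs of treewidth ≤ 1, so tw(G) ≥ 2. Combining the bounds, tw(G) = 2.

2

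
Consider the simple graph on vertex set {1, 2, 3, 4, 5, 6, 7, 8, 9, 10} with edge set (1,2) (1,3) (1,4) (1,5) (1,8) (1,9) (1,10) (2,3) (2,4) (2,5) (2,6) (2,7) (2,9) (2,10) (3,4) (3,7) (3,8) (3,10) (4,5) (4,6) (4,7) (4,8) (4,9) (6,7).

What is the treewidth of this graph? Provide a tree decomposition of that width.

Treewidth 3.
One optimal decomposition is:
Bags: B1 = {1, 2, 3, 4}  B2 = {1, 3, 4, 8}  B3 = {2, 3, 4, 7}  B4 = {1, 2, 4, 9}  B5 = {2, 4, 6, 7}  B6 = {1, 2, 4, 5}  B7 = {1, 2, 3, 10}
Tree: B1–B2, B1–B3, B1–B4, B3–B5, B4–B6, B1–B7

The largest bag has 4 vertices, giving width 3; this decomposition certifies tw(G) ≤ 3. Conversely, {1, 3, 4, 8} is a clique of size 4, and the vertices of any clique must share a bag in every tree decomposition; so some bag has ≥ 4 vertices and tw(G) ≥ 3. Hence tw(G) = 3 exactly.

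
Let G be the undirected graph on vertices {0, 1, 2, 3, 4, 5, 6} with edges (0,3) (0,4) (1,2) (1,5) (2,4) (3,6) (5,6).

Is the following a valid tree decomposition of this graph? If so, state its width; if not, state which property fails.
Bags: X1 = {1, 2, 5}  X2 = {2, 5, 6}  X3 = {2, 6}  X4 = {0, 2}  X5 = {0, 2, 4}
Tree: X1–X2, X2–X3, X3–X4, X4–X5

No — vertex 3 appears in no bag.

A tree decomposition must satisfy three properties: every vertex lies in some bag; for every edge, both endpoints lie together in some bag; and for every vertex, the bags containing it form a connected subtree. Here vertex 3 appears in no bag, so the decomposition is invalid.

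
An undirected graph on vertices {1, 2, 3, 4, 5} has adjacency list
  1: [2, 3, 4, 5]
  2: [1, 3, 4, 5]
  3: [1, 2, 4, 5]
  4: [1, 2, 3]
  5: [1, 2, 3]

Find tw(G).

A width-3 tree decomposition is:
Bags: B1 = {1, 2, 3, 5}  B2 = {1, 2, 3, 4}
Tree: B1–B2
Each bag holds 4 vertices, so the decomposition has width 3, which upper-bounds the treewidth. On the other hand G contains the 4-clique {1, 2, 3, 4}. A clique must lie in a single bag of any decomposition, so no decomposition can have width below 3. Combining the bounds, tw(G) = 3.

3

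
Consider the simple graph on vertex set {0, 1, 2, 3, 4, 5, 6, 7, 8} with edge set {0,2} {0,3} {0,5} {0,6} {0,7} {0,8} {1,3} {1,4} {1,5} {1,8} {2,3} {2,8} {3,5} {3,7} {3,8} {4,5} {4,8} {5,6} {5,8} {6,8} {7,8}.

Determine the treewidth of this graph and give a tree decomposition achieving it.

Treewidth 3.
Bags: B1 = {0, 3, 5, 8}  B2 = {1, 3, 5, 8}  B3 = {0, 5, 6, 8}  B4 = {0, 2, 3, 8}  B5 = {0, 3, 7, 8}  B6 = {1, 4, 5, 8}
Tree: B1–B2, B1–B3, B1–B4, B4–B5, B2–B6

Each bag holds 4 vertices, so the decomposition has width 3, which upper-bounds the treewidth. Conversely, {0, 2, 3, 8} is a clique of size 4, and the vertices of any clique must share a bag in every tree decomposition; so some bag has ≥ 4 vertices and tw(G) ≥ 3. The upper and lower bounds meet at 3, so that is the treewidth.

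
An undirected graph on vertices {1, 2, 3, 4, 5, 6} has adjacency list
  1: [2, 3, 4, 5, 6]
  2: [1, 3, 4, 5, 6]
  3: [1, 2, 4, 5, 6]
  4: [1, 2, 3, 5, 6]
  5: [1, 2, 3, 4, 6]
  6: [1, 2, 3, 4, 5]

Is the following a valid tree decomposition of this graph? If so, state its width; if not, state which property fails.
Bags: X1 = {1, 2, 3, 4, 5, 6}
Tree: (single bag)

Yes; width 5.

Checking the three conditions: (i) the bags cover all of {1, 2, 3, 4, 5, 6}; (ii) for each edge, some bag contains both endpoints; (iii) the bags containing any fixed vertex form a subtree. All hold, so the decomposition is valid with width 6 − 1 = 5.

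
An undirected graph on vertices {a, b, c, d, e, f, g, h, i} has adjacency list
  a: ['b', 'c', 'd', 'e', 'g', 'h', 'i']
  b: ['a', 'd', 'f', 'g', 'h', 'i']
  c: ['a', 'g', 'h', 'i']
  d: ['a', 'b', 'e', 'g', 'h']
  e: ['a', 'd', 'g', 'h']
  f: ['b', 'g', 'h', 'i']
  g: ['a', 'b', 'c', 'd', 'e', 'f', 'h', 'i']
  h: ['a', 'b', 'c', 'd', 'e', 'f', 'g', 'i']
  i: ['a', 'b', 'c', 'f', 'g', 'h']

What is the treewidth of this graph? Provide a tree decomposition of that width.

The largest bag has 5 vertices, giving width 4; this decomposition certifies tw(G) ≤ 4. Conversely, {a, d, e, g, h} is a clique of size 5, and the vertices of any clique must share a bag in every tree decomposition; so some bag has ≥ 5 vertices and tw(G) ≥ 4. Combining the bounds, tw(G) = 4.

Treewidth 4.
One such decomposition:
Bags: B1 = {a, b, d, g, h}  B2 = {a, b, g, h, i}  B3 = {a, c, g, h, i}  B4 = {a, d, e, g, h}  B5 = {b, f, g, h, i}
Tree: B1–B2, B2–B3, B1–B4, B2–B5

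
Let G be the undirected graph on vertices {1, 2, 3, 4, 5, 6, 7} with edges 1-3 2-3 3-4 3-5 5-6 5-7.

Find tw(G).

1

A width-1 tree decomposition is:
Bags: B1 = {1, 3}  B2 = {3, 4}  B3 = {3, 5}  B4 = {5, 7}  B5 = {2, 3}  B6 = {5, 6}
Tree: B1–B2, B1–B3, B3–B4, B2–B5, B4–B6
Every bag has size at most 2, so the width is 2 − 1 = 1 and tw(G) ≤ 1. Any graph with an edge has treewidth ≥ 1, and G has the edge 3–1. Combining the bounds, tw(G) = 1.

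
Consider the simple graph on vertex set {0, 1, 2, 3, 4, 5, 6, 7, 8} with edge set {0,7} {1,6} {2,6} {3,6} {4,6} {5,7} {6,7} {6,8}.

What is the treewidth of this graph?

A width-1 tree decomposition is:
Bags: B1 = {1, 6}  B2 = {6, 7}  B3 = {0, 7}  B4 = {5, 7}  B5 = {3, 6}  B6 = {2, 6}  B7 = {6, 8}  B8 = {4, 6}
Tree: B1–B2, B2–B3, B2–B4, B1–B5, B1–B6, B1–B7, B6–B8
The largest bag has 2 vertices, giving width 1; this decomposition certifies tw(G) ≤ 1. Any graph with an edge has treewidth ≥ 1, and G has the edge 1–6. The upper and lower bounds meet at 1, so that is the treewidth.

1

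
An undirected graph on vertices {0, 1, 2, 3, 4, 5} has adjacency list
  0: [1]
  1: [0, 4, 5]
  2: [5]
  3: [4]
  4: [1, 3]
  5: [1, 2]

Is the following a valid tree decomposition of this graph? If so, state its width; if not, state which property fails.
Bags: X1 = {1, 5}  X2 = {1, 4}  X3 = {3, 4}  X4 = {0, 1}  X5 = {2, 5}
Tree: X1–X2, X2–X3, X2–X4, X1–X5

Yes; width 1.

Checking the three conditions: (i) the bags cover all of {0, 1, 2, 3, 4, 5}; (ii) for each edge, some bag contains both endpoints; (iii) the bags containing any fixed vertex form a subtree. All hold, so the decomposition is valid with width 2 − 1 = 1.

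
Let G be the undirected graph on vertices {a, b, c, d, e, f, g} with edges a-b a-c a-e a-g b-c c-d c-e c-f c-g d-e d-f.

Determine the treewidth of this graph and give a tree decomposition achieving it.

Treewidth 2.
One optimal decomposition is:
Bags: B1 = {c, d, f}  B2 = {c, d, e}  B3 = {a, c, e}  B4 = {a, c, g}  B5 = {a, b, c}
Tree: B1–B2, B2–B3, B3–B4, B4–B5

Each bag holds 3 vertices, so the decomposition has width 2, which upper-bounds the treewidth. Conversely, {c, d, e} is a clique of size 3, and the vertices of any clique must share a bag in every tree decomposition; so some bag has ≥ 3 vertices and tw(G) ≥ 2. Therefore the treewidth is 2.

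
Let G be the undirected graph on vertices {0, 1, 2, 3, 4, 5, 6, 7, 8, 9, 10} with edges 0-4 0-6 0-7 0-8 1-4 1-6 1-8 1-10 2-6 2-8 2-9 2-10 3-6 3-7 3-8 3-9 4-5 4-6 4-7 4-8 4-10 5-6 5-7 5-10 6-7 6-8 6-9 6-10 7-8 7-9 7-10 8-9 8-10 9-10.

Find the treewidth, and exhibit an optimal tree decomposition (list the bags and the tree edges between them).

Treewidth 4.
Bags: B1 = {1, 4, 6, 8, 10}  B2 = {4, 6, 7, 8, 10}  B3 = {4, 5, 6, 7, 10}  B4 = {6, 7, 8, 9, 10}  B5 = {3, 6, 7, 8, 9}  B6 = {0, 4, 6, 7, 8}  B7 = {2, 6, 8, 9, 10}
Tree: B1–B2, B2–B3, B2–B4, B4–B5, B2–B6, B4–B7

The largest bag has 5 vertices, giving width 4; this decomposition certifies tw(G) ≤ 4. For the lower bound, the 5 vertices {1, 4, 6, 8, 10} are pairwise adjacent, and any tree decomposition puts a clique entirely inside one bag — forcing width ≥ 4. Combining the bounds, tw(G) = 4.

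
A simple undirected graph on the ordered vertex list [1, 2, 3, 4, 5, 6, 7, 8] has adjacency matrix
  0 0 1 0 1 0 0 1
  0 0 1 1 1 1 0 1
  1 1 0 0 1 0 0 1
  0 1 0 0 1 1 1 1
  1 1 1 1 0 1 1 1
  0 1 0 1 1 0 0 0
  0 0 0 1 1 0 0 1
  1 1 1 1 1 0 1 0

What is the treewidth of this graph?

3

A width-3 tree decomposition is:
Bags: B1 = {2, 4, 5, 8}  B2 = {2, 4, 5, 6}  B3 = {2, 3, 5, 8}  B4 = {4, 5, 7, 8}  B5 = {1, 3, 5, 8}
Tree: B1–B2, B1–B3, B1–B4, B3–B5
The largest bag has 4 vertices, giving width 3; this decomposition certifies tw(G) ≤ 3. Conversely, {1, 3, 5, 8} is a clique of size 4, and the vertices of any clique must share a bag in every tree decomposition; so some bag has ≥ 4 vertices and tw(G) ≥ 3. The upper and lower bounds meet at 3, so that is the treewidth.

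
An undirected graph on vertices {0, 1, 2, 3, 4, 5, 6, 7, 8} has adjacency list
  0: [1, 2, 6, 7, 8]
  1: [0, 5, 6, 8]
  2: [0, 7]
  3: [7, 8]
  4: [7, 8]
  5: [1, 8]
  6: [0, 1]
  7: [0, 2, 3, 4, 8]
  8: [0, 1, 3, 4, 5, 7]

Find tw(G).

A width-2 tree decomposition is:
Bags: B1 = {0, 1, 8}  B2 = {0, 7, 8}  B3 = {4, 7, 8}  B4 = {0, 1, 6}  B5 = {0, 2, 7}  B6 = {1, 5, 8}  B7 = {3, 7, 8}
Tree: B1–B2, B2–B3, B1–B4, B2–B5, B1–B6, B3–B7
The largest bag has 3 vertices, giving width 2; this decomposition certifies tw(G) ≤ 2. Conversely, {0, 1, 8} is a clique of size 3, and the vertices of any clique must share a bag in every tree decomposition; so some bag has ≥ 3 vertices and tw(G) ≥ 2. Therefore the treewidth is 2.

2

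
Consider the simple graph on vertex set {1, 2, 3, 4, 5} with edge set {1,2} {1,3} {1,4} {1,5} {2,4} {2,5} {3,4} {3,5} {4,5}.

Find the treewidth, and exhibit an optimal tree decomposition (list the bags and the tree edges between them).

Each bag holds 4 vertices, so the decomposition has width 3, which upper-bounds the treewidth. On the other hand G contains the 4-clique {1, 2, 4, 5}. A clique must lie in a single bag of any decomposition, so no decomposition can have width below 3. Therefore the treewidth is 3.

Treewidth 3.
One such decomposition:
Bags: B1 = {1, 3, 4, 5}  B2 = {1, 2, 4, 5}
Tree: B1–B2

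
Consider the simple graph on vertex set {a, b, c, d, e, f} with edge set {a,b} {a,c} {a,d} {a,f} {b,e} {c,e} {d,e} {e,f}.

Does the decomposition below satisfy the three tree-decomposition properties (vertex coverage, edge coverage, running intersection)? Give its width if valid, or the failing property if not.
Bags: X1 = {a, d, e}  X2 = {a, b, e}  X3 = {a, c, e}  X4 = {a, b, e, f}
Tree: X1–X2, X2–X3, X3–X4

A tree decomposition must satisfy three properties: every vertex lies in some bag; for every edge, both endpoints lie together in some bag; and for every vertex, the bags containing it form a connected subtree. Here bags containing vertex b are not connected in the tree, so the decomposition is invalid.

No — bags containing vertex b are not connected in the tree.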